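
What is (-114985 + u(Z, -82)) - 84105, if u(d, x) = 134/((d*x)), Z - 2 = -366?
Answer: -2971219093/14924 ≈ -1.9909e+5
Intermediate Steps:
Z = -364 (Z = 2 - 366 = -364)
u(d, x) = 134/(d*x) (u(d, x) = 134*(1/(d*x)) = 134/(d*x))
(-114985 + u(Z, -82)) - 84105 = (-114985 + 134/(-364*(-82))) - 84105 = (-114985 + 134*(-1/364)*(-1/82)) - 84105 = (-114985 + 67/14924) - 84105 = -1716036073/14924 - 84105 = -2971219093/14924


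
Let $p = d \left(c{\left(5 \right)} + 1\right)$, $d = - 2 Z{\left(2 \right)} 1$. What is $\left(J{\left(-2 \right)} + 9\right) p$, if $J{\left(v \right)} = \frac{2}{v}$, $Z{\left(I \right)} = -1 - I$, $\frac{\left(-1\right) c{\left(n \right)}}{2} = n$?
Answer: $-432$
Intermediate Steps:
$c{\left(n \right)} = - 2 n$
$d = 6$ ($d = - 2 \left(-1 - 2\right) 1 = \left(-2\right) \left(-3\right) 1 = 6 \cdot 1 = 6$)
$p = -54$ ($p = 6 \left(\left(-2\right) 5 + 1\right) = 6 \left(-10 + 1\right) = 6 \left(-9\right) = -54$)
$\left(J{\left(-2 \right)} + 9\right) p = \left(\frac{2}{-2} + 9\right) \left(-54\right) = \left(2 \left(- \frac{1}{2}\right) + 9\right) \left(-54\right) = \left(-1 + 9\right) \left(-54\right) = 8 \left(-54\right) = -432$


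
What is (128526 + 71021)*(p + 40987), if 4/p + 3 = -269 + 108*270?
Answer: 376226314165/46 ≈ 8.1788e+9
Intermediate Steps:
p = 1/7222 (p = 4/(-3 + (-269 + 108*270)) = 4/(-3 + (-269 + 29160)) = 4/(-3 + 28891) = 4/28888 = 4*(1/28888) = 1/7222 ≈ 0.00013847)
(128526 + 71021)*(p + 40987) = (128526 + 71021)*(1/7222 + 40987) = 199547*(296008115/7222) = 376226314165/46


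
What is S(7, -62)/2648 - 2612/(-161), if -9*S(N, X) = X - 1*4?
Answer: 10376635/639492 ≈ 16.226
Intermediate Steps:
S(N, X) = 4/9 - X/9 (S(N, X) = -(X - 1*4)/9 = -(X - 4)/9 = -(-4 + X)/9 = 4/9 - X/9)
S(7, -62)/2648 - 2612/(-161) = (4/9 - ⅑*(-62))/2648 - 2612/(-161) = (4/9 + 62/9)*(1/2648) - 2612*(-1/161) = (22/3)*(1/2648) + 2612/161 = 11/3972 + 2612/161 = 10376635/639492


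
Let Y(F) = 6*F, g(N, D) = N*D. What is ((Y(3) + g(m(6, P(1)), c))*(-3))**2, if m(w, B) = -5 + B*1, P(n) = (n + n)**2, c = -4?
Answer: 4356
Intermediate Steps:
P(n) = 4*n**2 (P(n) = (2*n)**2 = 4*n**2)
m(w, B) = -5 + B
g(N, D) = D*N
((Y(3) + g(m(6, P(1)), c))*(-3))**2 = ((6*3 - 4*(-5 + 4*1**2))*(-3))**2 = ((18 - 4*(-5 + 4*1))*(-3))**2 = ((18 - 4*(-5 + 4))*(-3))**2 = ((18 - 4*(-1))*(-3))**2 = ((18 + 4)*(-3))**2 = (22*(-3))**2 = (-66)**2 = 4356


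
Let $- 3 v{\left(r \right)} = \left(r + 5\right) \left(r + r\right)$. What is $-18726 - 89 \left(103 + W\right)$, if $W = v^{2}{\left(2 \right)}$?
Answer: $- \frac{320813}{9} \approx -35646.0$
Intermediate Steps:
$v{\left(r \right)} = - \frac{2 r \left(5 + r\right)}{3}$ ($v{\left(r \right)} = - \frac{\left(r + 5\right) \left(r + r\right)}{3} = - \frac{\left(5 + r\right) 2 r}{3} = - \frac{2 r \left(5 + r\right)}{3}$)
$W = \frac{784}{9}$ ($W = \left(\left(- \frac{2}{3}\right) 2 \left(5 + 2\right)\right)^{2} = \left(\left(- \frac{2}{3}\right) 2 \cdot 7\right)^{2} = \left(- \frac{28}{3}\right)^{2} = \frac{784}{9} \approx 87.111$)
$-18726 - 89 \left(103 + W\right) = -18726 - 89 \left(103 + \frac{784}{9}\right) = -18726 - \frac{152279}{9} = - \frac{320813}{9}$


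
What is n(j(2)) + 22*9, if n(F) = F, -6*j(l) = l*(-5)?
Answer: 599/3 ≈ 199.67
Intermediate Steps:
j(l) = 5*l/6 (j(l) = -l*(-5)/6 = -(-5)*l/6 = 5*l/6)
n(j(2)) + 22*9 = (⅚)*2 + 22*9 = 5/3 + 198 = 599/3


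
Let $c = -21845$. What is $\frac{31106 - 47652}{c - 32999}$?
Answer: $\frac{8273}{27422} \approx 0.30169$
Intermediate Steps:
$\frac{31106 - 47652}{c - 32999} = \frac{31106 - 47652}{-21845 - 32999} = - \frac{16546}{-54844} = \left(-16546\right) \left(- \frac{1}{54844}\right) = \frac{8273}{27422}$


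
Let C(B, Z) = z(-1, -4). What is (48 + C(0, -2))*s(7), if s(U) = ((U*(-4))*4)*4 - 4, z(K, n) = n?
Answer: -19888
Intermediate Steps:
C(B, Z) = -4
s(U) = -4 - 64*U (s(U) = (-4*U*4)*4 - 4 = -16*U*4 - 4 = -64*U - 4 = -4 - 64*U)
(48 + C(0, -2))*s(7) = (48 - 4)*(-4 - 64*7) = 44*(-4 - 448) = 44*(-452) = -19888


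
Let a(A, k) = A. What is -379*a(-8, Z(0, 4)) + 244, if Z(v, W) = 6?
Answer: 3276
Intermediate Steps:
-379*a(-8, Z(0, 4)) + 244 = -379*(-8) + 244 = 3032 + 244 = 3276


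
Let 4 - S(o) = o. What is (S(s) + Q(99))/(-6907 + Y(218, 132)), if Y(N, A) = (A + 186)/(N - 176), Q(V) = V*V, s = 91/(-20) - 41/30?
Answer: -824117/579552 ≈ -1.4220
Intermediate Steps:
s = -71/12 (s = 91*(-1/20) - 41*1/30 = -91/20 - 41/30 = -71/12 ≈ -5.9167)
S(o) = 4 - o
Q(V) = V²
Y(N, A) = (186 + A)/(-176 + N)
(S(s) + Q(99))/(-6907 + Y(218, 132)) = ((4 - 1*(-71/12)) + 99²)/(-6907 + (186 + 132)/(-176 + 218)) = ((4 + 71/12) + 9801)/(-6907 + 318/42) = (119/12 + 9801)/(-6907 + (1/42)*318) = 117731/(12*(-6907 + 53/7)) = 117731/(12*(-48296/7)) = (117731/12)*(-7/48296) = -824117/579552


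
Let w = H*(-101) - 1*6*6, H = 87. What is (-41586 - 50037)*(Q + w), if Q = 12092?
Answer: -299515587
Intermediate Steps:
w = -8823 (w = 87*(-101) - 1*6*6 = -8787 - 6*6 = -8787 - 36 = -8823)
(-41586 - 50037)*(Q + w) = (-41586 - 50037)*(12092 - 8823) = -91623*3269 = -299515587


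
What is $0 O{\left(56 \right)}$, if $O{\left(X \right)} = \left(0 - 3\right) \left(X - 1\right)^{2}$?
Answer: $0$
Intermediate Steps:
$O{\left(X \right)} = - 3 \left(-1 + X\right)^{2}$
$0 O{\left(56 \right)} = 0 \left(- 3 \left(-1 + 56\right)^{2}\right) = 0 \left(- 3 \cdot 55^{2}\right) = 0 \left(\left(-3\right) 3025\right) = 0 \left(-9075\right) = 0$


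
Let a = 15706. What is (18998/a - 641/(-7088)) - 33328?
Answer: -1855032906307/55662064 ≈ -33327.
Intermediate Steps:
(18998/a - 641/(-7088)) - 33328 = (18998/15706 - 641/(-7088)) - 33328 = (18998*(1/15706) - 641*(-1/7088)) - 33328 = (9499/7853 + 641/7088) - 33328 = 72362685/55662064 - 33328 = -1855032906307/55662064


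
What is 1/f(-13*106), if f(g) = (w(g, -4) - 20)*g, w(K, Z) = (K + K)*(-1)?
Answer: -1/3770208 ≈ -2.6524e-7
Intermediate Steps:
w(K, Z) = -2*K (w(K, Z) = (2*K)*(-1) = -2*K)
f(g) = g*(-20 - 2*g) (f(g) = (-2*g - 20)*g = (-20 - 2*g)*g = g*(-20 - 2*g))
1/f(-13*106) = 1/(-2*(-13*106)*(10 - 13*106)) = 1/(-2*(-1378)*(10 - 1378)) = 1/(-2*(-1378)*(-1368)) = 1/(-3770208) = -1/3770208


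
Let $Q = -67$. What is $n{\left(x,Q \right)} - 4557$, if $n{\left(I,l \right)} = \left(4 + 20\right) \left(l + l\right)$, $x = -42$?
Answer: $-7773$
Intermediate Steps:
$n{\left(I,l \right)} = 48 l$ ($n{\left(I,l \right)} = 24 \cdot 2 l = 48 l$)
$n{\left(x,Q \right)} - 4557 = 48 \left(-67\right) - 4557 = -3216 - 4557 = -7773$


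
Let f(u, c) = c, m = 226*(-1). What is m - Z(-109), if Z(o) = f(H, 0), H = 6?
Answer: -226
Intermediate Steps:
m = -226
Z(o) = 0
m - Z(-109) = -226 - 1*0 = -226 + 0 = -226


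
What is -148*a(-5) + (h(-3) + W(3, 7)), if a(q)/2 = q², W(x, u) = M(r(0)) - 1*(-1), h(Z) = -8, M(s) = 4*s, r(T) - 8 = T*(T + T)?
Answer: -7375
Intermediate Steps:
r(T) = 8 + 2*T² (r(T) = 8 + T*(T + T) = 8 + T*(2*T) = 8 + 2*T²)
W(x, u) = 33 (W(x, u) = 4*(8 + 2*0²) - 1*(-1) = 4*(8 + 2*0) + 1 = 4*(8 + 0) + 1 = 4*8 + 1 = 32 + 1 = 33)
a(q) = 2*q²
-148*a(-5) + (h(-3) + W(3, 7)) = -296*(-5)² + (-8 + 33) = -296*25 + 25 = -148*50 + 25 = -7400 + 25 = -7375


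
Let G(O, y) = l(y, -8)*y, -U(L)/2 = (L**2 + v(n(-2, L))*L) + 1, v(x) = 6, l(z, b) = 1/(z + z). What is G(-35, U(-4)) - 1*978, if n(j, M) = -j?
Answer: -1955/2 ≈ -977.50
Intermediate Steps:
l(z, b) = 1/(2*z)
U(L) = -2 - 12*L - 2*L**2 (U(L) = -2*((L**2 + 6*L) + 1) = -2*(1 + L**2 + 6*L) = -2 - 12*L - 2*L**2)
G(O, y) = 1/2 (G(O, y) = (1/(2*y))*y = 1/2)
G(-35, U(-4)) - 1*978 = 1/2 - 1*978 = 1/2 - 978 = -1955/2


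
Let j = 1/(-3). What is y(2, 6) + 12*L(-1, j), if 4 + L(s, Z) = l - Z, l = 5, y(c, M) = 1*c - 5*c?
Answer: 8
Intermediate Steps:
y(c, M) = -4*c (y(c, M) = c - 5*c = -4*c)
j = -⅓ ≈ -0.33333
L(s, Z) = 1 - Z (L(s, Z) = -4 + (5 - Z) = 1 - Z)
y(2, 6) + 12*L(-1, j) = -4*2 + 12*(1 - 1*(-⅓)) = -8 + 12*(1 + ⅓) = -8 + 12*(4/3) = -8 + 16 = 8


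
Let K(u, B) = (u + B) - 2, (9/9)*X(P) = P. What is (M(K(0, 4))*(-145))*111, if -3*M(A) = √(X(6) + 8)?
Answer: 5365*√14 ≈ 20074.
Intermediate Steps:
X(P) = P
K(u, B) = -2 + B + u (K(u, B) = (B + u) - 2 = -2 + B + u)
M(A) = -√14/3 (M(A) = -√(6 + 8)/3 = -√14/3)
(M(K(0, 4))*(-145))*111 = (-√14/3*(-145))*111 = (145*√14/3)*111 = 5365*√14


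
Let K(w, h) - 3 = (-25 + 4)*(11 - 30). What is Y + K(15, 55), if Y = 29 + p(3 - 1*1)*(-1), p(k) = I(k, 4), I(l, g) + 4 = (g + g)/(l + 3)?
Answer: 2167/5 ≈ 433.40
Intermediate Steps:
I(l, g) = -4 + 2*g/(3 + l) (I(l, g) = -4 + (g + g)/(l + 3) = -4 + (2*g)/(3 + l) = -4 + 2*g/(3 + l))
p(k) = 2*(-2 - 2*k)/(3 + k) (p(k) = 2*(-6 + 4 - 2*k)/(3 + k) = 2*(-2 - 2*k)/(3 + k))
K(w, h) = 402 (K(w, h) = 3 + (-25 + 4)*(11 - 30) = 3 - 21*(-19) = 3 + 399 = 402)
Y = 157/5 (Y = 29 + (4*(-1 - (3 - 1*1))/(3 + (3 - 1*1)))*(-1) = 29 + (4*(-1 - (3 - 1))/(3 + (3 - 1)))*(-1) = 29 + (4*(-1 - 1*2)/(3 + 2))*(-1) = 29 + (4*(-1 - 2)/5)*(-1) = 29 + (4*(⅕)*(-3))*(-1) = 29 - 12/5*(-1) = 29 + 12/5 = 157/5 ≈ 31.400)
Y + K(15, 55) = 157/5 + 402 = 2167/5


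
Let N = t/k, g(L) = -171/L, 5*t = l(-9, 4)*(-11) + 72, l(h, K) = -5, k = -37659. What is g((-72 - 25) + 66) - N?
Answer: 32202382/5837145 ≈ 5.5168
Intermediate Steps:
t = 127/5 (t = (-5*(-11) + 72)/5 = (55 + 72)/5 = (⅕)*127 = 127/5 ≈ 25.400)
N = -127/188295 (N = (127/5)/(-37659) = (127/5)*(-1/37659) = -127/188295 ≈ -0.00067447)
g((-72 - 25) + 66) - N = -171/((-72 - 25) + 66) - 1*(-127/188295) = -171/(-97 + 66) + 127/188295 = -171/(-31) + 127/188295 = -171*(-1/31) + 127/188295 = 171/31 + 127/188295 = 32202382/5837145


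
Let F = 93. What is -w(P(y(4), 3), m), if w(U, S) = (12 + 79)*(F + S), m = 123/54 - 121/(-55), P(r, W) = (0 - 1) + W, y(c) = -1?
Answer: -798343/90 ≈ -8870.5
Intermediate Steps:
P(r, W) = -1 + W
m = 403/90 (m = 123*(1/54) - 121*(-1/55) = 41/18 + 11/5 = 403/90 ≈ 4.4778)
w(U, S) = 8463 + 91*S (w(U, S) = (12 + 79)*(93 + S) = 91*(93 + S) = 8463 + 91*S)
-w(P(y(4), 3), m) = -(8463 + 91*(403/90)) = -(8463 + 36673/90) = -1*798343/90 = -798343/90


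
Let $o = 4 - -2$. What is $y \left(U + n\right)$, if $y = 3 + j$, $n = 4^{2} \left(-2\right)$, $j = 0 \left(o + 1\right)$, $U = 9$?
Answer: $-69$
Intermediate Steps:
$o = 6$ ($o = 4 + 2 = 6$)
$j = 0$ ($j = 0 \left(6 + 1\right) = 0 \cdot 7 = 0$)
$n = -32$ ($n = 16 \left(-2\right) = -32$)
$y = 3$ ($y = 3 + 0 = 3$)
$y \left(U + n\right) = 3 \left(9 - 32\right) = 3 \left(-23\right) = -69$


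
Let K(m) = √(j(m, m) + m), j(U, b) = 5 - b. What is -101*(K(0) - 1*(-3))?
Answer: -303 - 101*√5 ≈ -528.84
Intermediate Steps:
K(m) = √5 (K(m) = √((5 - m) + m) = √5)
-101*(K(0) - 1*(-3)) = -101*(√5 - 1*(-3)) = -101*(√5 + 3) = -101*(3 + √5) = -303 - 101*√5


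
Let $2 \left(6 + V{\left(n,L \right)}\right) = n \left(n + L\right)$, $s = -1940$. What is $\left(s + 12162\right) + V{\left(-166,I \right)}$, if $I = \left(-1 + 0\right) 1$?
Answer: $24077$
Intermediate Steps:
$I = -1$ ($I = \left(-1\right) 1 = -1$)
$V{\left(n,L \right)} = -6 + \frac{n \left(L + n\right)}{2}$ ($V{\left(n,L \right)} = -6 + \frac{n \left(n + L\right)}{2} = -6 + \frac{n \left(L + n\right)}{2}$)
$\left(s + 12162\right) + V{\left(-166,I \right)} = \left(-1940 + 12162\right) + \left(-6 + \frac{\left(-166\right)^{2}}{2} + \frac{1}{2} \left(-1\right) \left(-166\right)\right) = 10222 + \left(-6 + \frac{1}{2} \cdot 27556 + 83\right) = 10222 + \left(-6 + 13778 + 83\right) = 10222 + 13855 = 24077$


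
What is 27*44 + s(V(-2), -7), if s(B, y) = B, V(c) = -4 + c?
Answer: 1182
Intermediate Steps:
27*44 + s(V(-2), -7) = 27*44 + (-4 - 2) = 1188 - 6 = 1182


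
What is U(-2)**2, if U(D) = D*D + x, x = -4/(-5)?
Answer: 576/25 ≈ 23.040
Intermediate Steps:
x = 4/5 (x = -4*(-1/5) = 4/5 ≈ 0.80000)
U(D) = 4/5 + D**2 (U(D) = D*D + 4/5 = D**2 + 4/5 = 4/5 + D**2)
U(-2)**2 = (4/5 + (-2)**2)**2 = (4/5 + 4)**2 = (24/5)**2 = 576/25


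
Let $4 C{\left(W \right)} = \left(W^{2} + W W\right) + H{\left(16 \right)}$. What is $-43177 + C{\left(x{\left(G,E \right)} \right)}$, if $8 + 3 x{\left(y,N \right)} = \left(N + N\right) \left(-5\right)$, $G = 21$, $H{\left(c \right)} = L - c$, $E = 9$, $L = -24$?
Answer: $- \frac{383881}{9} \approx -42653.0$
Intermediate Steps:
$H{\left(c \right)} = -24 - c$
$x{\left(y,N \right)} = - \frac{8}{3} - \frac{10 N}{3}$ ($x{\left(y,N \right)} = - \frac{8}{3} + \frac{\left(N + N\right) \left(-5\right)}{3} = - \frac{8}{3} + \frac{2 N \left(-5\right)}{3} = - \frac{8}{3} + \frac{\left(-10\right) N}{3} = - \frac{8}{3} - \frac{10 N}{3}$)
$C{\left(W \right)} = -10 + \frac{W^{2}}{2}$ ($C{\left(W \right)} = \frac{\left(W^{2} + W W\right) - 40}{4} = \frac{\left(W^{2} + W^{2}\right) - 40}{4} = \frac{2 W^{2} - 40}{4} = \frac{-40 + 2 W^{2}}{4} = -10 + \frac{W^{2}}{2}$)
$-43177 + C{\left(x{\left(G,E \right)} \right)} = -43177 - \left(10 - \frac{\left(- \frac{8}{3} - 30\right)^{2}}{2}\right) = -43177 - \left(10 - \frac{\left(- \frac{98}{3}\right)^{2}}{2}\right) = -43177 + \left(-10 + \frac{1}{2} \cdot \frac{9604}{9}\right) = -43177 + \left(-10 + \frac{4802}{9}\right) = -43177 + \frac{4712}{9} = - \frac{383881}{9}$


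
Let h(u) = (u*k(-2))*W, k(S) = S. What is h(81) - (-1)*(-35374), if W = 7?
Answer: -36508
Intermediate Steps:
h(u) = -14*u (h(u) = (u*(-2))*7 = -2*u*7 = -14*u)
h(81) - (-1)*(-35374) = -14*81 - (-1)*(-35374) = -1134 - 1*35374 = -1134 - 35374 = -36508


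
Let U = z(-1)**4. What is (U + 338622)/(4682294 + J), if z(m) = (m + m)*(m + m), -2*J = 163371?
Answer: 677756/9201217 ≈ 0.073659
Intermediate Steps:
J = -163371/2 (J = -1/2*163371 = -163371/2 ≈ -81686.)
z(m) = 4*m**2 (z(m) = (2*m)*(2*m) = 4*m**2)
U = 256 (U = (4*(-1)**2)**4 = (4*1)**4 = 4**4 = 256)
(U + 338622)/(4682294 + J) = (256 + 338622)/(4682294 - 163371/2) = 338878/(9201217/2) = 338878*(2/9201217) = 677756/9201217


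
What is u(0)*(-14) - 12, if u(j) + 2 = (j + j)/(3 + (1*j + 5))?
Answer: 16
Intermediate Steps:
u(j) = -2 + 2*j/(8 + j) (u(j) = -2 + (j + j)/(3 + (1*j + 5)) = -2 + (2*j)/(3 + (j + 5)) = -2 + (2*j)/(3 + (5 + j)) = -2 + (2*j)/(8 + j) = -2 + 2*j/(8 + j))
u(0)*(-14) - 12 = -16/(8 + 0)*(-14) - 12 = -16/8*(-14) - 12 = -16*1/8*(-14) - 12 = -2*(-14) - 12 = 28 - 12 = 16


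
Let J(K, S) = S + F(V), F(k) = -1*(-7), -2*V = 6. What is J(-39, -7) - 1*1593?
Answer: -1593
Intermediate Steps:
V = -3 (V = -½*6 = -3)
F(k) = 7
J(K, S) = 7 + S (J(K, S) = S + 7 = 7 + S)
J(-39, -7) - 1*1593 = (7 - 7) - 1*1593 = 0 - 1593 = -1593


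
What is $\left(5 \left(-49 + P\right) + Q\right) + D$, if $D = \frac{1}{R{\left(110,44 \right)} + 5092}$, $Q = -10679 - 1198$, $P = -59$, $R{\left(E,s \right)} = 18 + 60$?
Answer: $- \frac{64195889}{5170} \approx -12417.0$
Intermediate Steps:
$R{\left(E,s \right)} = 78$
$Q = -11877$ ($Q = -10679 - 1198 = -11877$)
$D = \frac{1}{5170}$ ($D = \frac{1}{78 + 5092} = \frac{1}{5170} \approx 0.00019342$)
$\left(5 \left(-49 + P\right) + Q\right) + D = \left(5 \left(-49 - 59\right) - 11877\right) + \frac{1}{5170} = \left(5 \left(-108\right) - 11877\right) + \frac{1}{5170} = \left(-540 - 11877\right) + \frac{1}{5170} = -12417 + \frac{1}{5170} = - \frac{64195889}{5170}$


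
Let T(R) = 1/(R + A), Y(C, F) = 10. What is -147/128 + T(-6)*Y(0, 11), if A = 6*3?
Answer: -121/384 ≈ -0.31510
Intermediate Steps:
A = 18
T(R) = 1/(18 + R) (T(R) = 1/(R + 18) = 1/(18 + R))
-147/128 + T(-6)*Y(0, 11) = -147/128 + 10/(18 - 6) = -147*1/128 + 10/12 = -147/128 + (1/12)*10 = -147/128 + ⅚ = -121/384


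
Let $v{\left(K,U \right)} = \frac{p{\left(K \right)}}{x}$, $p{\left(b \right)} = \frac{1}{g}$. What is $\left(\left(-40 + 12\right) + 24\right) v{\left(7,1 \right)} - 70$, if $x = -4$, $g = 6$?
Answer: $- \frac{419}{6} \approx -69.833$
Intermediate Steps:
$p{\left(b \right)} = \frac{1}{6}$
$v{\left(K,U \right)} = - \frac{1}{24}$ ($v{\left(K,U \right)} = \frac{1}{6 \left(-4\right)} = \frac{1}{6} \left(- \frac{1}{4}\right) = - \frac{1}{24}$)
$\left(\left(-40 + 12\right) + 24\right) v{\left(7,1 \right)} - 70 = \left(\left(-40 + 12\right) + 24\right) \left(- \frac{1}{24}\right) - 70 = \left(-28 + 24\right) \left(- \frac{1}{24}\right) - 70 = \left(-4\right) \left(- \frac{1}{24}\right) - 70 = \frac{1}{6} - 70 = - \frac{419}{6}$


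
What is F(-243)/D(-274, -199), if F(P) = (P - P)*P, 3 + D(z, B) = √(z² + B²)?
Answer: 0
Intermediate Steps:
D(z, B) = -3 + √(B² + z²) (D(z, B) = -3 + √(z² + B²) = -3 + √(B² + z²))
F(P) = 0 (F(P) = 0*P = 0)
F(-243)/D(-274, -199) = 0/(-3 + √((-199)² + (-274)²)) = 0/(-3 + √(39601 + 75076)) = 0/(-3 + √114677) = 0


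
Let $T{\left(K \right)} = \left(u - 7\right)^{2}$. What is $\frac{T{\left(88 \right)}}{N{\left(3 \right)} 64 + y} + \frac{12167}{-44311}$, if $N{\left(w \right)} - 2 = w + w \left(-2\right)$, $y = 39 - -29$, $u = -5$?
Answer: $\frac{1583029}{44311} \approx 35.725$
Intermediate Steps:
$y = 68$ ($y = 39 + 29 = 68$)
$N{\left(w \right)} = 2 - w$ ($N{\left(w \right)} = 2 + \left(w + w \left(-2\right)\right) = 2 + \left(w - 2 w\right) = 2 - w$)
$T{\left(K \right)} = 144$ ($T{\left(K \right)} = \left(-5 - 7\right)^{2} = \left(-12\right)^{2} = 144$)
$\frac{T{\left(88 \right)}}{N{\left(3 \right)} 64 + y} + \frac{12167}{-44311} = \frac{144}{\left(2 - 3\right) 64 + 68} + \frac{12167}{-44311} = \frac{144}{\left(2 - 3\right) 64 + 68} + 12167 \left(- \frac{1}{44311}\right) = \frac{144}{\left(-1\right) 64 + 68} - \frac{12167}{44311} = \frac{144}{-64 + 68} - \frac{12167}{44311} = \frac{144}{4} - \frac{12167}{44311} = 144 \cdot \frac{1}{4} - \frac{12167}{44311} = 36 - \frac{12167}{44311} = \frac{1583029}{44311}$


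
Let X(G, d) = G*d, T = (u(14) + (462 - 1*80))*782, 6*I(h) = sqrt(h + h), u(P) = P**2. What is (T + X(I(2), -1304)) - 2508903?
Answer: -6172025/3 ≈ -2.0573e+6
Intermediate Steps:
I(h) = sqrt(2)*sqrt(h)/6 (I(h) = sqrt(h + h)/6 = sqrt(2*h)/6 = (sqrt(2)*sqrt(h))/6 = sqrt(2)*sqrt(h)/6)
T = 451996 (T = (14**2 + (462 - 1*80))*782 = (196 + (462 - 80))*782 = (196 + 382)*782 = 578*782 = 451996)
(T + X(I(2), -1304)) - 2508903 = (451996 + (sqrt(2)*sqrt(2)/6)*(-1304)) - 2508903 = (451996 + (1/3)*(-1304)) - 2508903 = (451996 - 1304/3) - 2508903 = 1354684/3 - 2508903 = -6172025/3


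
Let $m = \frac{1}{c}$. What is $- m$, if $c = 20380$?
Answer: $- \frac{1}{20380} \approx -4.9068 \cdot 10^{-5}$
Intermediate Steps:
$m = \frac{1}{20380} \approx 4.9068 \cdot 10^{-5}$
$- m = \left(-1\right) \frac{1}{20380} = - \frac{1}{20380}$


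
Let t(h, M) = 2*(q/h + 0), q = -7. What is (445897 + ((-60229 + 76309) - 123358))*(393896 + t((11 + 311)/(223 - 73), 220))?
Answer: 3067704608502/23 ≈ 1.3338e+11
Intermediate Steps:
t(h, M) = -14/h (t(h, M) = 2*(-7/h + 0) = 2*(-7/h) = -14/h)
(445897 + ((-60229 + 76309) - 123358))*(393896 + t((11 + 311)/(223 - 73), 220)) = (445897 + ((-60229 + 76309) - 123358))*(393896 - 14*(223 - 73)/(11 + 311)) = (445897 + (16080 - 123358))*(393896 - 14/(322/150)) = (445897 - 107278)*(393896 - 14/(322*(1/150))) = 338619*(393896 - 14/161/75) = 338619*(393896 - 14*75/161) = 338619*(393896 - 150/23) = 338619*(9059458/23) = 3067704608502/23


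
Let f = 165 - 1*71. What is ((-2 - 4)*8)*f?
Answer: -4512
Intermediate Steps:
f = 94 (f = 165 - 71 = 94)
((-2 - 4)*8)*f = ((-2 - 4)*8)*94 = -6*8*94 = -48*94 = -4512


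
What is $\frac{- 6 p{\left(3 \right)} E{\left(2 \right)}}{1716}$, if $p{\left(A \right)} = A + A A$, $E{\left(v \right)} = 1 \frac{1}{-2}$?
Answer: $\frac{3}{143} \approx 0.020979$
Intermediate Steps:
$E{\left(v \right)} = - \frac{1}{2}$ ($E{\left(v \right)} = 1 \left(- \frac{1}{2}\right) = - \frac{1}{2}$)
$p{\left(A \right)} = A + A^{2}$
$\frac{- 6 p{\left(3 \right)} E{\left(2 \right)}}{1716} = \frac{- 6 \cdot 3 \left(1 + 3\right) \left(- \frac{1}{2}\right)}{1716} = - 6 \cdot 3 \cdot 4 \left(- \frac{1}{2}\right) \frac{1}{1716} = \left(-6\right) 12 \left(- \frac{1}{2}\right) \frac{1}{1716} = \left(-72\right) \left(- \frac{1}{2}\right) \frac{1}{1716} = 36 \cdot \frac{1}{1716} = \frac{3}{143}$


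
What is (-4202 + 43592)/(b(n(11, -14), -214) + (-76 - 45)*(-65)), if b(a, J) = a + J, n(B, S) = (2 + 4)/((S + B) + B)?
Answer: 157560/30607 ≈ 5.1478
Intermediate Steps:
n(B, S) = 6/(S + 2*B) (n(B, S) = 6/((B + S) + B) = 6/(S + 2*B))
b(a, J) = J + a
(-4202 + 43592)/(b(n(11, -14), -214) + (-76 - 45)*(-65)) = (-4202 + 43592)/((-214 + 6/(-14 + 2*11)) + (-76 - 45)*(-65)) = 39390/((-214 + 6/(-14 + 22)) - 121*(-65)) = 39390/((-214 + 6/8) + 7865) = 39390/((-214 + 6*(⅛)) + 7865) = 39390/((-214 + ¾) + 7865) = 39390/(-853/4 + 7865) = 39390/(30607/4) = 39390*(4/30607) = 157560/30607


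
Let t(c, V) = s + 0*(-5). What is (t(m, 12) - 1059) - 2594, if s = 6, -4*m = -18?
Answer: -3647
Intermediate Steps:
m = 9/2 (m = -¼*(-18) = 9/2 ≈ 4.5000)
t(c, V) = 6 (t(c, V) = 6 + 0*(-5) = 6 + 0 = 6)
(t(m, 12) - 1059) - 2594 = (6 - 1059) - 2594 = -1053 - 2594 = -3647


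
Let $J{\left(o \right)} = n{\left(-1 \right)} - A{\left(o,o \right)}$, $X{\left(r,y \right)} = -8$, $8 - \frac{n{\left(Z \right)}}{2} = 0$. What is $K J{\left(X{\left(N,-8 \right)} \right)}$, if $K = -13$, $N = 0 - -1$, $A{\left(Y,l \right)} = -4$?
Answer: $-260$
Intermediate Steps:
$n{\left(Z \right)} = 16$ ($n{\left(Z \right)} = 16 - 0 = 16 + 0 = 16$)
$N = 1$ ($N = 0 + 1 = 1$)
$J{\left(o \right)} = 20$ ($J{\left(o \right)} = 16 - -4 = 16 + 4 = 20$)
$K J{\left(X{\left(N,-8 \right)} \right)} = \left(-13\right) 20 = -260$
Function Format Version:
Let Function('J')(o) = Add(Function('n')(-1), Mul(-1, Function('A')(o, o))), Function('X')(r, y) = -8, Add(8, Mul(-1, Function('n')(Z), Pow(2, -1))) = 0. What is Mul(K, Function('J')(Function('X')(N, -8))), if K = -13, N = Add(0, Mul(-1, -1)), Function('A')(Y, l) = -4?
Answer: -260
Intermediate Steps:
Function('n')(Z) = 16 (Function('n')(Z) = Add(16, Mul(-2, 0)) = Add(16, 0) = 16)
N = 1 (N = Add(0, 1) = 1)
Function('J')(o) = 20 (Function('J')(o) = Add(16, Mul(-1, -4)) = Add(16, 4) = 20)
Mul(K, Function('J')(Function('X')(N, -8))) = Mul(-13, 20) = -260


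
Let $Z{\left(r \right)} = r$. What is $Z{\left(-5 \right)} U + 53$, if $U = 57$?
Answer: $-232$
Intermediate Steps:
$Z{\left(-5 \right)} U + 53 = \left(-5\right) 57 + 53 = -285 + 53 = -232$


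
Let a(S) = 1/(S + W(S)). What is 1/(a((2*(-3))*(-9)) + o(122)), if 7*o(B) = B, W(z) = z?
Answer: 756/13183 ≈ 0.057347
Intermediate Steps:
o(B) = B/7
a(S) = 1/(2*S) (a(S) = 1/(S + S) = 1/(2*S))
1/(a((2*(-3))*(-9)) + o(122)) = 1/(1/(2*(((2*(-3))*(-9)))) + (⅐)*122) = 1/(1/(2*((-6*(-9)))) + 122/7) = 1/((½)/54 + 122/7) = 1/((½)*(1/54) + 122/7) = 1/(1/108 + 122/7) = 1/(13183/756) = 756/13183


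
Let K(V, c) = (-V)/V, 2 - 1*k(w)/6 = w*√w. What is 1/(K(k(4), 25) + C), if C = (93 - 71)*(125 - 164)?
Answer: -1/859 ≈ -0.0011641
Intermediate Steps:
k(w) = 12 - 6*w^(3/2) (k(w) = 12 - 6*w*√w = 12 - 6*w^(3/2))
K(V, c) = -1
C = -858 (C = 22*(-39) = -858)
1/(K(k(4), 25) + C) = 1/(-1 - 858) = 1/(-859) = -1/859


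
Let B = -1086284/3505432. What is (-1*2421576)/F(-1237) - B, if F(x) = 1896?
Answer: -88402191733/69232282 ≈ -1276.9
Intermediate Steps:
B = -271571/876358 (B = -1086284*1/3505432 = -271571/876358 ≈ -0.30989)
(-1*2421576)/F(-1237) - B = -1*2421576/1896 - 1*(-271571/876358) = -2421576*1/1896 + 271571/876358 = -100899/79 + 271571/876358 = -88402191733/69232282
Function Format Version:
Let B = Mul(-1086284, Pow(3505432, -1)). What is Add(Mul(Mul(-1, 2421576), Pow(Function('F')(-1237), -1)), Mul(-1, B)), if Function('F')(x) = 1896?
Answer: Rational(-88402191733, 69232282) ≈ -1276.9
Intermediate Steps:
B = Rational(-271571, 876358) (B = Mul(-1086284, Rational(1, 3505432)) = Rational(-271571, 876358) ≈ -0.30989)
Add(Mul(Mul(-1, 2421576), Pow(Function('F')(-1237), -1)), Mul(-1, B)) = Add(Mul(Mul(-1, 2421576), Pow(1896, -1)), Mul(-1, Rational(-271571, 876358))) = Add(Mul(-2421576, Rational(1, 1896)), Rational(271571, 876358)) = Add(Rational(-100899, 79), Rational(271571, 876358)) = Rational(-88402191733, 69232282)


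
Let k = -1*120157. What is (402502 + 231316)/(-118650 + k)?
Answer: -633818/238807 ≈ -2.6541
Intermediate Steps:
k = -120157
(402502 + 231316)/(-118650 + k) = (402502 + 231316)/(-118650 - 120157) = 633818/(-238807) = 633818*(-1/238807) = -633818/238807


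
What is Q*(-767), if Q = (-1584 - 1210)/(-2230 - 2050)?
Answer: -1071499/2140 ≈ -500.70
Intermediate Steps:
Q = 1397/2140 (Q = -2794/(-4280) = -2794*(-1/4280) = 1397/2140 ≈ 0.65280)
Q*(-767) = (1397/2140)*(-767) = -1071499/2140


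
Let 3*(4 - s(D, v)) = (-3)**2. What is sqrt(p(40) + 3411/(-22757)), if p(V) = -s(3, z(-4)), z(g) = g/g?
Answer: 2*I*sqrt(148876294)/22757 ≈ 1.0723*I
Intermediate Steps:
z(g) = 1
s(D, v) = 1 (s(D, v) = 4 - 1/3*(-3)**2 = 4 - 1/3*9 = 4 - 3 = 1)
p(V) = -1 (p(V) = -1*1 = -1)
sqrt(p(40) + 3411/(-22757)) = sqrt(-1 + 3411/(-22757)) = sqrt(-1 + 3411*(-1/22757)) = sqrt(-1 - 3411/22757) = sqrt(-26168/22757) = 2*I*sqrt(148876294)/22757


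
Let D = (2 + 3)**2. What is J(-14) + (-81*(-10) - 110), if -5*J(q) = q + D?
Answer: 3489/5 ≈ 697.80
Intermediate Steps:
D = 25 (D = 5**2 = 25)
J(q) = -5 - q/5 (J(q) = -(q + 25)/5 = -(25 + q)/5 = -5 - q/5)
J(-14) + (-81*(-10) - 110) = (-5 - 1/5*(-14)) + (-81*(-10) - 110) = (-5 + 14/5) + (810 - 110) = -11/5 + 700 = 3489/5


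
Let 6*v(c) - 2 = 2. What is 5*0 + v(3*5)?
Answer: ⅔ ≈ 0.66667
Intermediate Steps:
v(c) = ⅔ (v(c) = ⅓ + (⅙)*2 = ⅓ + ⅓ = ⅔)
5*0 + v(3*5) = 5*0 + ⅔ = 0 + ⅔ = ⅔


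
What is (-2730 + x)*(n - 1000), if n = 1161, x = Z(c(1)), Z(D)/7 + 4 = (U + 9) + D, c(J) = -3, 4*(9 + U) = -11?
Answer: -1802073/4 ≈ -4.5052e+5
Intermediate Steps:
U = -47/4 (U = -9 + (1/4)*(-11) = -9 - 11/4 = -47/4 ≈ -11.750)
Z(D) = -189/4 + 7*D (Z(D) = -28 + 7*((-47/4 + 9) + D) = -28 + 7*(-11/4 + D) = -28 + (-77/4 + 7*D) = -189/4 + 7*D)
x = -273/4 (x = -189/4 + 7*(-3) = -189/4 - 21 = -273/4 ≈ -68.250)
(-2730 + x)*(n - 1000) = (-2730 - 273/4)*(1161 - 1000) = -11193/4*161 = -1802073/4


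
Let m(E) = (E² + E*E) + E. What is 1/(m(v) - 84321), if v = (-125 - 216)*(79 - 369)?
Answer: 1/19558478769 ≈ 5.1129e-11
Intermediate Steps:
v = 98890 (v = -341*(-290) = 98890)
m(E) = E + 2*E² (m(E) = (E² + E²) + E = 2*E² + E = E + 2*E²)
1/(m(v) - 84321) = 1/(98890*(1 + 2*98890) - 84321) = 1/(98890*(1 + 197780) - 84321) = 1/(98890*197781 - 84321) = 1/(19558563090 - 84321) = 1/19558478769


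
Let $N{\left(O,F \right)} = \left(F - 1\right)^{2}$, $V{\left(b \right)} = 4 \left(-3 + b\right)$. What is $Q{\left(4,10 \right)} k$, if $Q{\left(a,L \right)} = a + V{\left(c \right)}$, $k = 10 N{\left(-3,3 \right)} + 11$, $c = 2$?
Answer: $0$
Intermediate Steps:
$V{\left(b \right)} = -12 + 4 b$
$N{\left(O,F \right)} = \left(-1 + F\right)^{2}$
$k = 51$ ($k = 10 \left(-1 + 3\right)^{2} + 11 = 10 \cdot 2^{2} + 11 = 10 \cdot 4 + 11 = 40 + 11 = 51$)
$Q{\left(a,L \right)} = -4 + a$ ($Q{\left(a,L \right)} = a + \left(-12 + 4 \cdot 2\right) = a + \left(-12 + 8\right) = a - 4 = -4 + a$)
$Q{\left(4,10 \right)} k = \left(-4 + 4\right) 51 = 0 \cdot 51 = 0$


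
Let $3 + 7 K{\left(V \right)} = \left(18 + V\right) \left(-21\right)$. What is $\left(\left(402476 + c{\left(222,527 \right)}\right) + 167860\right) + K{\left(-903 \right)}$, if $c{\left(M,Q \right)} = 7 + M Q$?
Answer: $\frac{4829941}{7} \approx 6.8999 \cdot 10^{5}$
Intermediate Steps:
$K{\left(V \right)} = - \frac{381}{7} - 3 V$ ($K{\left(V \right)} = - \frac{3}{7} + \frac{\left(18 + V\right) \left(-21\right)}{7} = - \frac{3}{7} + \frac{-378 - 21 V}{7} = - \frac{3}{7} - \left(54 + 3 V\right) = - \frac{381}{7} - 3 V$)
$\left(\left(402476 + c{\left(222,527 \right)}\right) + 167860\right) + K{\left(-903 \right)} = \left(\left(402476 + \left(7 + 222 \cdot 527\right)\right) + 167860\right) - - \frac{18582}{7} = \left(\left(402476 + \left(7 + 116994\right)\right) + 167860\right) + \left(- \frac{381}{7} + 2709\right) = \left(\left(402476 + 117001\right) + 167860\right) + \frac{18582}{7} = \left(519477 + 167860\right) + \frac{18582}{7} = 687337 + \frac{18582}{7} = \frac{4829941}{7}$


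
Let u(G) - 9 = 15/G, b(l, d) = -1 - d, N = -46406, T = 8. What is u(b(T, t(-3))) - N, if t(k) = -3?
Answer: 92845/2 ≈ 46423.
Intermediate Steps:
u(G) = 9 + 15/G
u(b(T, t(-3))) - N = (9 + 15/(-1 - 1*(-3))) - 1*(-46406) = (9 + 15/(-1 + 3)) + 46406 = (9 + 15/2) + 46406 = 33/2 + 46406 = 92845/2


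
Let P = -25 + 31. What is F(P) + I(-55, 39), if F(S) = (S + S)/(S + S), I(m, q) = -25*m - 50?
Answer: 1326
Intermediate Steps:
I(m, q) = -50 - 25*m
P = 6
F(S) = 1 (F(S) = (2*S)/((2*S)) = (2*S)*(1/(2*S)) = 1)
F(P) + I(-55, 39) = 1 + (-50 - 25*(-55)) = 1 + (-50 + 1375) = 1 + 1325 = 1326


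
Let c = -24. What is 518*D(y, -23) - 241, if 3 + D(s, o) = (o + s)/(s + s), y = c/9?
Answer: 5583/8 ≈ 697.88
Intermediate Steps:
y = -8/3 (y = -24/9 = -24*1/9 = -8/3 ≈ -2.6667)
D(s, o) = -3 + (o + s)/(2*s) (D(s, o) = -3 + (o + s)/(s + s) = -3 + (o + s)/((2*s)) = -3 + (o + s)*(1/(2*s)) = -3 + (o + s)/(2*s))
518*D(y, -23) - 241 = 518*((-23 - 5*(-8/3))/(2*(-8/3))) - 241 = 518*((1/2)*(-3/8)*(-23 + 40/3)) - 241 = 518*((1/2)*(-3/8)*(-29/3)) - 241 = 518*(29/16) - 241 = 7511/8 - 241 = 5583/8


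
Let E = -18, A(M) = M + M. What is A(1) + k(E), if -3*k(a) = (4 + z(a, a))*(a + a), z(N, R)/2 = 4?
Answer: 146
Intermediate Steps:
z(N, R) = 8 (z(N, R) = 2*4 = 8)
A(M) = 2*M
k(a) = -8*a (k(a) = -(4 + 8)*(a + a)/3 = -4*2*a = -8*a)
A(1) + k(E) = 2*1 - 8*(-18) = 2 + 144 = 146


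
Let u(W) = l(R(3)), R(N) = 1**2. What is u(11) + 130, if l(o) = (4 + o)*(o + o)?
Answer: 140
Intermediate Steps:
R(N) = 1
l(o) = 2*o*(4 + o) (l(o) = (4 + o)*(2*o) = 2*o*(4 + o))
u(W) = 10 (u(W) = 2*1*(4 + 1) = 2*1*5 = 10)
u(11) + 130 = 10 + 130 = 140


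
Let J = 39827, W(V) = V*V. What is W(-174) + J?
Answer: 70103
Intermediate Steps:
W(V) = V**2
W(-174) + J = (-174)**2 + 39827 = 30276 + 39827 = 70103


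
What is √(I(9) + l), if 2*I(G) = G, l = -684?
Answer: 3*I*√302/2 ≈ 26.067*I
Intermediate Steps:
I(G) = G/2
√(I(9) + l) = √((½)*9 - 684) = √(9/2 - 684) = √(-1359/2) = 3*I*√302/2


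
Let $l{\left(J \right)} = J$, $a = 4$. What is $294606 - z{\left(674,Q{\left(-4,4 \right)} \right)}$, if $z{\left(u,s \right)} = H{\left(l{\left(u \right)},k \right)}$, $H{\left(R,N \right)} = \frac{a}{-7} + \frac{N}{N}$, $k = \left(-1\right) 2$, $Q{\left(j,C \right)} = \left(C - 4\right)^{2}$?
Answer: $\frac{2062239}{7} \approx 2.9461 \cdot 10^{5}$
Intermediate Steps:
$Q{\left(j,C \right)} = \left(-4 + C\right)^{2}$
$k = -2$
$H{\left(R,N \right)} = \frac{3}{7}$ ($H{\left(R,N \right)} = \frac{4}{-7} + \frac{N}{N} = 4 \left(- \frac{1}{7}\right) + 1 = - \frac{4}{7} + 1 = \frac{3}{7}$)
$z{\left(u,s \right)} = \frac{3}{7}$
$294606 - z{\left(674,Q{\left(-4,4 \right)} \right)} = 294606 - \frac{3}{7} = \frac{2062239}{7}$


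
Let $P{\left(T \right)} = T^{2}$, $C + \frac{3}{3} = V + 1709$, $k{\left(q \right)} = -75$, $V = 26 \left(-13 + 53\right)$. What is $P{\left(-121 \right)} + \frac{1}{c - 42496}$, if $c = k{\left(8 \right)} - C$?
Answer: $\frac{663515478}{45319} \approx 14641.0$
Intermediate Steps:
$V = 1040$ ($V = 26 \cdot 40 = 1040$)
$C = 2748$ ($C = -1 + \left(1040 + 1709\right) = -1 + 2749 = 2748$)
$c = -2823$ ($c = -75 - 2748 = -2823$)
$P{\left(-121 \right)} + \frac{1}{c - 42496} = \left(-121\right)^{2} + \frac{1}{-2823 - 42496} = 14641 + \frac{1}{-45319} = 14641 - \frac{1}{45319} = \frac{663515478}{45319}$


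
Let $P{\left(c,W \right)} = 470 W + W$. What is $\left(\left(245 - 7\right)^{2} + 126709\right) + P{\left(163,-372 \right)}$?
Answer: $8141$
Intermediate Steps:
$P{\left(c,W \right)} = 471 W$
$\left(\left(245 - 7\right)^{2} + 126709\right) + P{\left(163,-372 \right)} = \left(\left(245 - 7\right)^{2} + 126709\right) + 471 \left(-372\right) = \left(238^{2} + 126709\right) - 175212 = \left(56644 + 126709\right) - 175212 = 183353 - 175212 = 8141$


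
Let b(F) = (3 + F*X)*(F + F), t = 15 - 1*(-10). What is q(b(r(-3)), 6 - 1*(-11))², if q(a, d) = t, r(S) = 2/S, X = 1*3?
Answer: 625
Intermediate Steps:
t = 25 (t = 15 + 10 = 25)
X = 3
b(F) = 2*F*(3 + 3*F) (b(F) = (3 + F*3)*(F + F) = (3 + 3*F)*(2*F) = 2*F*(3 + 3*F))
q(a, d) = 25
q(b(r(-3)), 6 - 1*(-11))² = 25² = 625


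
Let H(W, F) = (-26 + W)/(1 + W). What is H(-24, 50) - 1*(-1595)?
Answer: 36735/23 ≈ 1597.2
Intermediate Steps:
H(W, F) = (-26 + W)/(1 + W)
H(-24, 50) - 1*(-1595) = (-26 - 24)/(1 - 24) - 1*(-1595) = -50/(-23) + 1595 = -1/23*(-50) + 1595 = 50/23 + 1595 = 36735/23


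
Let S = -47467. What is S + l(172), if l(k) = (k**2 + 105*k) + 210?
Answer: 387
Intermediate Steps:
l(k) = 210 + k**2 + 105*k
S + l(172) = -47467 + (210 + 172**2 + 105*172) = -47467 + (210 + 29584 + 18060) = -47467 + 47854 = 387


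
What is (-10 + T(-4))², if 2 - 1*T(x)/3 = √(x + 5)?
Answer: 49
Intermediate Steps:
T(x) = 6 - 3*√(5 + x) (T(x) = 6 - 3*√(x + 5) = 6 - 3*√(5 + x))
(-10 + T(-4))² = (-10 + (6 - 3*√(5 - 4)))² = (-10 + (6 - 3*√1))² = (-10 + (6 - 3*1))² = (-10 + (6 - 3))² = (-10 + 3)² = (-7)² = 49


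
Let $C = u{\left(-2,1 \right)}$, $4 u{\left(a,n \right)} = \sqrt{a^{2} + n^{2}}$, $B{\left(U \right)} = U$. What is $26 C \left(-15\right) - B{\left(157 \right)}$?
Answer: $-157 - \frac{195 \sqrt{5}}{2} \approx -375.02$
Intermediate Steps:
$u{\left(a,n \right)} = \frac{\sqrt{a^{2} + n^{2}}}{4}$
$C = \frac{\sqrt{5}}{4}$ ($C = \frac{\sqrt{\left(-2\right)^{2} + 1^{2}}}{4} = \frac{\sqrt{4 + 1}}{4} = \frac{\sqrt{5}}{4} \approx 0.55902$)
$26 C \left(-15\right) - B{\left(157 \right)} = 26 \frac{\sqrt{5}}{4} \left(-15\right) - 157 = \frac{13 \sqrt{5}}{2} \left(-15\right) - 157 = - \frac{195 \sqrt{5}}{2} - 157 = -157 - \frac{195 \sqrt{5}}{2}$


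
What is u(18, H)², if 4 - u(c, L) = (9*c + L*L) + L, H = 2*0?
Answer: 24964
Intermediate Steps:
H = 0
u(c, L) = 4 - L - L² - 9*c (u(c, L) = 4 - ((9*c + L*L) + L) = 4 - ((9*c + L²) + L) = 4 - ((L² + 9*c) + L) = 4 - (L + L² + 9*c) = 4 + (-L - L² - 9*c) = 4 - L - L² - 9*c)
u(18, H)² = (4 - 1*0 - 1*0² - 9*18)² = (4 + 0 - 1*0 - 162)² = (4 + 0 + 0 - 162)² = (-158)² = 24964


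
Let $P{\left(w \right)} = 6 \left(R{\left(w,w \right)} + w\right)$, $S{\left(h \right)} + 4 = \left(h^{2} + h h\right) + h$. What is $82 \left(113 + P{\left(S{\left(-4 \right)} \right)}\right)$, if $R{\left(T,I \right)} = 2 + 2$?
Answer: $23042$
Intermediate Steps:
$R{\left(T,I \right)} = 4$
$S{\left(h \right)} = -4 + h + 2 h^{2}$ ($S{\left(h \right)} = -4 + \left(\left(h^{2} + h h\right) + h\right) = -4 + \left(\left(h^{2} + h^{2}\right) + h\right) = -4 + \left(2 h^{2} + h\right) = -4 + \left(h + 2 h^{2}\right) = -4 + h + 2 h^{2}$)
$P{\left(w \right)} = 24 + 6 w$ ($P{\left(w \right)} = 6 \left(4 + w\right) = 24 + 6 w$)
$82 \left(113 + P{\left(S{\left(-4 \right)} \right)}\right) = 82 \left(113 + \left(24 + 6 \left(-4 - 4 + 2 \left(-4\right)^{2}\right)\right)\right) = 82 \left(113 + \left(24 + 6 \left(-4 - 4 + 2 \cdot 16\right)\right)\right) = 82 \left(113 + \left(24 + 6 \left(-4 - 4 + 32\right)\right)\right) = 82 \left(113 + \left(24 + 6 \cdot 24\right)\right) = 82 \left(113 + \left(24 + 144\right)\right) = 82 \left(113 + 168\right) = 82 \cdot 281 = 23042$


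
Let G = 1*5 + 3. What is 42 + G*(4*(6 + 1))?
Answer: 266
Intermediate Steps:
G = 8 (G = 5 + 3 = 8)
42 + G*(4*(6 + 1)) = 42 + 8*(4*(6 + 1)) = 42 + 8*(4*7) = 42 + 8*28 = 42 + 224 = 266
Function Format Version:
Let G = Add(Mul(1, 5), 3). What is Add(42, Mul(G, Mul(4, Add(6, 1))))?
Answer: 266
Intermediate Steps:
G = 8 (G = Add(5, 3) = 8)
Add(42, Mul(G, Mul(4, Add(6, 1)))) = Add(42, Mul(8, Mul(4, Add(6, 1)))) = Add(42, Mul(8, Mul(4, 7))) = Add(42, Mul(8, 28)) = Add(42, 224) = 266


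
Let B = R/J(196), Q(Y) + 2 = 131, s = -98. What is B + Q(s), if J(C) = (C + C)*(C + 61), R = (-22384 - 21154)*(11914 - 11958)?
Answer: 1863956/12593 ≈ 148.02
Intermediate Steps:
Q(Y) = 129 (Q(Y) = -2 + 131 = 129)
R = 1915672 (R = -43538*(-44) = 1915672)
J(C) = 2*C*(61 + C) (J(C) = (2*C)*(61 + C) = 2*C*(61 + C))
B = 239459/12593 (B = 1915672/((2*196*(61 + 196))) = 1915672/((2*196*257)) = 1915672/100744 = 1915672*(1/100744) = 239459/12593 ≈ 19.015)
B + Q(s) = 239459/12593 + 129 = 1863956/12593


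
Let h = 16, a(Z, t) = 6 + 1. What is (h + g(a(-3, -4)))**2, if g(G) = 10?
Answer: 676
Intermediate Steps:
a(Z, t) = 7
(h + g(a(-3, -4)))**2 = (16 + 10)**2 = 26**2 = 676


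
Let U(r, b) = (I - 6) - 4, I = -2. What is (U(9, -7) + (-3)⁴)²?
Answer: 4761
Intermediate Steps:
U(r, b) = -12 (U(r, b) = (-2 - 6) - 4 = -8 - 4 = -12)
(U(9, -7) + (-3)⁴)² = (-12 + (-3)⁴)² = (-12 + 81)² = 69² = 4761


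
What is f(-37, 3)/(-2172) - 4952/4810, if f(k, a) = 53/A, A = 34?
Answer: -182975113/177604440 ≈ -1.0302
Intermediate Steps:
f(k, a) = 53/34
f(-37, 3)/(-2172) - 4952/4810 = (53/34)/(-2172) - 4952/4810 = (53/34)*(-1/2172) - 4952*1/4810 = -53/73848 - 2476/2405 = -182975113/177604440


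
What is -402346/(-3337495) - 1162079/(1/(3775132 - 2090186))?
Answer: -933564274346072712/476785 ≈ -1.9580e+12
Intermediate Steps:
-402346/(-3337495) - 1162079/(1/(3775132 - 2090186)) = -402346*(-1/3337495) - 1162079/(1/1684946) = 57478/476785 - 1162079/1/1684946 = 57478/476785 - 1162079*1684946 = 57478/476785 - 1958040362734 = -933564274346072712/476785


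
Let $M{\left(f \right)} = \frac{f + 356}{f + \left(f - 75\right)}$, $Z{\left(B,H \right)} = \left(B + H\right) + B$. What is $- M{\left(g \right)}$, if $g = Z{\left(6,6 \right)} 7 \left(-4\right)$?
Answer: $- \frac{148}{1083} \approx -0.13666$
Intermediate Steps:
$Z{\left(B,H \right)} = H + 2 B$
$g = -504$ ($g = \left(6 + 2 \cdot 6\right) 7 \left(-4\right) = \left(6 + 12\right) 7 \left(-4\right) = 18 \cdot 7 \left(-4\right) = 126 \left(-4\right) = -504$)
$M{\left(f \right)} = \frac{356 + f}{-75 + 2 f}$ ($M{\left(f \right)} = \frac{356 + f}{f + \left(f - 75\right)} = \frac{356 + f}{f + \left(-75 + f\right)} = \frac{356 + f}{-75 + 2 f}$)
$- M{\left(g \right)} = - \frac{356 - 504}{-75 + 2 \left(-504\right)} = - \frac{-148}{-75 - 1008} = - \frac{-148}{-1083} = - \frac{\left(-1\right) \left(-148\right)}{1083} = \left(-1\right) \frac{148}{1083} = - \frac{148}{1083}$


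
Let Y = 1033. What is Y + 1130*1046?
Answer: 1183013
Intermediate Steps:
Y + 1130*1046 = 1033 + 1130*1046 = 1033 + 1181980 = 1183013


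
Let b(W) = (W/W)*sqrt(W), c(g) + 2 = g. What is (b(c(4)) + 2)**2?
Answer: (2 + sqrt(2))**2 ≈ 11.657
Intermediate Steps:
c(g) = -2 + g
b(W) = sqrt(W) (b(W) = 1*sqrt(W) = sqrt(W))
(b(c(4)) + 2)**2 = (sqrt(-2 + 4) + 2)**2 = (sqrt(2) + 2)**2 = (2 + sqrt(2))**2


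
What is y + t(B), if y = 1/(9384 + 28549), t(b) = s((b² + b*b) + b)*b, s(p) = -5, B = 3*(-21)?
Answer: 11948896/37933 ≈ 315.00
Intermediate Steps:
B = -63
t(b) = -5*b
y = 1/37933 ≈ 2.6362e-5
y + t(B) = 1/37933 - 5*(-63) = 1/37933 + 315 = 11948896/37933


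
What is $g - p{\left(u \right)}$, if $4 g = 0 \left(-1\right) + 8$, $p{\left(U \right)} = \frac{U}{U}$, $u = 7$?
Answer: $1$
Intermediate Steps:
$p{\left(U \right)} = 1$
$g = 2$ ($g = \frac{0 \left(-1\right) + 8}{4} = \frac{0 + 8}{4} = \frac{1}{4} \cdot 8 = 2$)
$g - p{\left(u \right)} = 2 - 1 = 1$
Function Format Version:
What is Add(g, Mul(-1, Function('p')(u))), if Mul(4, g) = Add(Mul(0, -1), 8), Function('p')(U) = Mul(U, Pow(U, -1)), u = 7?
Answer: 1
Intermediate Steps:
Function('p')(U) = 1
g = 2 (g = Mul(Rational(1, 4), Add(Mul(0, -1), 8)) = Mul(Rational(1, 4), Add(0, 8)) = Mul(Rational(1, 4), 8) = 2)
Add(g, Mul(-1, Function('p')(u))) = Add(2, Mul(-1, 1)) = Add(2, -1) = 1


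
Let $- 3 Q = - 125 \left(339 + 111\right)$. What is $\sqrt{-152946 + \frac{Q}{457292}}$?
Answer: $\frac{i \sqrt{7995860768152686}}{228646} \approx 391.08 i$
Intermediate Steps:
$Q = 18750$ ($Q = - \frac{\left(-125\right) \left(339 + 111\right)}{3} = - \frac{\left(-125\right) 450}{3} = \left(- \frac{1}{3}\right) \left(-56250\right) = 18750$)
$\sqrt{-152946 + \frac{Q}{457292}} = \sqrt{-152946 + \frac{18750}{457292}} = \sqrt{-152946 + 18750 \cdot \frac{1}{457292}} = \sqrt{-152946 + \frac{9375}{228646}} = \sqrt{- \frac{34970481741}{228646}} = \frac{i \sqrt{7995860768152686}}{228646}$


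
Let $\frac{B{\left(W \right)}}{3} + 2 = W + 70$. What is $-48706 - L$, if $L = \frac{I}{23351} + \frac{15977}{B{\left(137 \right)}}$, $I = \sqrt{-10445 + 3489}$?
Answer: $- \frac{29970167}{615} - \frac{2 i \sqrt{1739}}{23351} \approx -48732.0 - 0.0035717 i$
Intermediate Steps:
$B{\left(W \right)} = 204 + 3 W$ ($B{\left(W \right)} = -6 + 3 \left(W + 70\right) = -6 + 3 \left(70 + W\right) = -6 + \left(210 + 3 W\right) = 204 + 3 W$)
$I = 2 i \sqrt{1739}$ ($I = \sqrt{-6956} = 2 i \sqrt{1739} \approx 83.403 i$)
$L = \frac{15977}{615} + \frac{2 i \sqrt{1739}}{23351}$ ($L = \frac{2 i \sqrt{1739}}{23351} + \frac{15977}{204 + 3 \cdot 137} = 2 i \sqrt{1739} \cdot \frac{1}{23351} + \frac{15977}{204 + 411} = \frac{2 i \sqrt{1739}}{23351} + \frac{15977}{615} = \frac{15977}{615} + \frac{2 i \sqrt{1739}}{23351} \approx 25.979 + 0.0035717 i$)
$-48706 - L = -48706 - \left(\frac{15977}{615} + \frac{2 i \sqrt{1739}}{23351}\right) = - \frac{29970167}{615} - \frac{2 i \sqrt{1739}}{23351}$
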